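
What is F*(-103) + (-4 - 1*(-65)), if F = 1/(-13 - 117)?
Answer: 8033/130 ≈ 61.792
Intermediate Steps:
F = -1/130 (F = 1/(-130) = -1/130 ≈ -0.0076923)
F*(-103) + (-4 - 1*(-65)) = -1/130*(-103) + (-4 - 1*(-65)) = 103/130 + (-4 + 65) = 103/130 + 61 = 8033/130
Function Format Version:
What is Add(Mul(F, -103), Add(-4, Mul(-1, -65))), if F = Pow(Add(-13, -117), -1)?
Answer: Rational(8033, 130) ≈ 61.792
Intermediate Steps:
F = Rational(-1, 130) (F = Pow(-130, -1) = Rational(-1, 130) ≈ -0.0076923)
Add(Mul(F, -103), Add(-4, Mul(-1, -65))) = Add(Mul(Rational(-1, 130), -103), Add(-4, Mul(-1, -65))) = Add(Rational(103, 130), Add(-4, 65)) = Add(Rational(103, 130), 61) = Rational(8033, 130)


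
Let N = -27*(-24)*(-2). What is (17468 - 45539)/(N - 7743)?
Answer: 9357/3013 ≈ 3.1055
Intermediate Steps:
N = -1296 (N = 648*(-2) = -1296)
(17468 - 45539)/(N - 7743) = (17468 - 45539)/(-1296 - 7743) = -28071/(-9039) = -28071*(-1/9039) = 9357/3013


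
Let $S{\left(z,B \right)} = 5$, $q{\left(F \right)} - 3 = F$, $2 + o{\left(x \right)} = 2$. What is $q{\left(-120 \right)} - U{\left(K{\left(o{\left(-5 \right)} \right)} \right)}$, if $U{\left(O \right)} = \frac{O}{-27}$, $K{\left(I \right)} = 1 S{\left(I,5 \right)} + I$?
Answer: $- \frac{3154}{27} \approx -116.81$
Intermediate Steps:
$o{\left(x \right)} = 0$ ($o{\left(x \right)} = -2 + 2 = 0$)
$q{\left(F \right)} = 3 + F$
$K{\left(I \right)} = 5 + I$ ($K{\left(I \right)} = 1 \cdot 5 + I = 5 + I$)
$U{\left(O \right)} = - \frac{O}{27}$
$q{\left(-120 \right)} - U{\left(K{\left(o{\left(-5 \right)} \right)} \right)} = \left(3 - 120\right) - - \frac{5 + 0}{27} = -117 - \left(- \frac{1}{27}\right) 5 = -117 - - \frac{5}{27} = -117 + \frac{5}{27} = - \frac{3154}{27}$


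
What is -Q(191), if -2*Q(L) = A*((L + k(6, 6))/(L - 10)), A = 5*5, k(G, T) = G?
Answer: 4925/362 ≈ 13.605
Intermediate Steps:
A = 25
Q(L) = -25*(6 + L)/(2*(-10 + L)) (Q(L) = -25*(L + 6)/(L - 10)/2 = -25*(6 + L)/(-10 + L)/2 = -25*(6 + L)/(2*(-10 + L)))
-Q(191) = -25*(-6 - 1*191)/(2*(-10 + 191)) = -25*(-6 - 191)/(2*181) = -25*(-197)/(2*181) = -1*(-4925/362) = 4925/362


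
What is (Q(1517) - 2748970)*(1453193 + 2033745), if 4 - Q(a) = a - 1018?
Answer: -9587213988170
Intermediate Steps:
Q(a) = 1022 - a (Q(a) = 4 - (a - 1018) = 4 - (-1018 + a) = 4 + (1018 - a) = 1022 - a)
(Q(1517) - 2748970)*(1453193 + 2033745) = ((1022 - 1*1517) - 2748970)*(1453193 + 2033745) = ((1022 - 1517) - 2748970)*3486938 = (-495 - 2748970)*3486938 = -2749465*3486938 = -9587213988170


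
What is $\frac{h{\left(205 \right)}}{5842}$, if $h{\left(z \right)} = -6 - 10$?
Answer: $- \frac{8}{2921} \approx -0.0027388$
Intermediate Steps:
$h{\left(z \right)} = -16$ ($h{\left(z \right)} = -6 - 10 = -16$)
$\frac{h{\left(205 \right)}}{5842} = - \frac{16}{5842} = \left(-16\right) \frac{1}{5842} = - \frac{8}{2921}$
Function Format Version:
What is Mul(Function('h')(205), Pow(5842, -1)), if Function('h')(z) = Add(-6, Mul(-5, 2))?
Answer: Rational(-8, 2921) ≈ -0.0027388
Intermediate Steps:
Function('h')(z) = -16 (Function('h')(z) = Add(-6, -10) = -16)
Mul(Function('h')(205), Pow(5842, -1)) = Mul(-16, Pow(5842, -1)) = Mul(-16, Rational(1, 5842)) = Rational(-8, 2921)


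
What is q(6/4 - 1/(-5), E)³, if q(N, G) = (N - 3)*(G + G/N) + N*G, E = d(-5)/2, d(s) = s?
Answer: 29791/39304 ≈ 0.75796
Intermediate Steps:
E = -5/2 ≈ -2.5000
q(N, G) = G*N + (-3 + N)*(G + G/N) (q(N, G) = (-3 + N)*(G + G/N) + G*N = G*N + (-3 + N)*(G + G/N))
q(6/4 - 1/(-5), E)³ = (-5*(-3 + 2*(6/4 - 1/(-5))*(-1 + (6/4 - 1/(-5))))/(2*(6/4 - 1/(-5))))³ = (-5*(-3 + 2*(6*(¼) - 1*(-⅕))*(-1 + (6*(¼) - 1*(-⅕))))/(2*(6*(¼) - 1*(-⅕))))³ = (-5*(-3 + 2*(3/2 + ⅕)*(-1 + (3/2 + ⅕)))/(2*(3/2 + ⅕)))³ = (-5*(-3 + 2*(17/10)*(-1 + 17/10))/(2*17/10))³ = (-5/2*10/17*(-3 + 2*(17/10)*(7/10)))³ = (-5/2*10/17*(-3 + 119/50))³ = (-5/2*10/17*(-31/50))³ = (31/34)³ = 29791/39304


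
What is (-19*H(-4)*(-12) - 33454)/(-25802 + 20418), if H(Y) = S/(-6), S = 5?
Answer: 8411/1346 ≈ 6.2489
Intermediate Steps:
H(Y) = -⅚ (H(Y) = 5/(-6) = 5*(-⅙) = -⅚)
(-19*H(-4)*(-12) - 33454)/(-25802 + 20418) = (-19*(-⅚)*(-12) - 33454)/(-25802 + 20418) = ((95/6)*(-12) - 33454)/(-5384) = (-190 - 33454)*(-1/5384) = -33644*(-1/5384) = 8411/1346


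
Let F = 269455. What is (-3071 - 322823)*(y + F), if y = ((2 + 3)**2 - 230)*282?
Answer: -68973835630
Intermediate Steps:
y = -57810 (y = (5**2 - 230)*282 = (25 - 230)*282 = -205*282 = -57810)
(-3071 - 322823)*(y + F) = (-3071 - 322823)*(-57810 + 269455) = -325894*211645 = -68973835630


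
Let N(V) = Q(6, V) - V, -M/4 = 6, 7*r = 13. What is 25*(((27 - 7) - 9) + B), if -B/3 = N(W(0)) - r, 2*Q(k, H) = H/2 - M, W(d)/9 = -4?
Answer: -17575/7 ≈ -2510.7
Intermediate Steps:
r = 13/7 (r = (⅐)*13 = 13/7 ≈ 1.8571)
W(d) = -36 (W(d) = 9*(-4) = -36)
M = -24 (M = -4*6 = -24)
Q(k, H) = 12 + H/4 (Q(k, H) = (H/2 - 1*(-24))/2 = (H*(½) + 24)/2 = (H/2 + 24)/2 = (24 + H/2)/2 = 12 + H/4)
N(V) = 12 - 3*V/4 (N(V) = (12 + V/4) - V = 12 - 3*V/4)
B = -780/7 (B = -3*((12 - ¾*(-36)) - 1*13/7) = -3*((12 + 27) - 13/7) = -3*(39 - 13/7) = -3*260/7 = -780/7 ≈ -111.43)
25*(((27 - 7) - 9) + B) = 25*(((27 - 7) - 9) - 780/7) = 25*((20 - 9) - 780/7) = 25*(11 - 780/7) = 25*(-703/7) = -17575/7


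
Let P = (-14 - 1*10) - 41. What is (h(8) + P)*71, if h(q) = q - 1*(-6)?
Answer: -3621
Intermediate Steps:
P = -65 (P = (-14 - 10) - 41 = -24 - 41 = -65)
h(q) = 6 + q (h(q) = q + 6 = 6 + q)
(h(8) + P)*71 = ((6 + 8) - 65)*71 = (14 - 65)*71 = -51*71 = -3621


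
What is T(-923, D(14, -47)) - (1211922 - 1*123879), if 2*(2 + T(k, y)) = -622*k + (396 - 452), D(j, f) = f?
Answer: -801020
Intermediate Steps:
T(k, y) = -30 - 311*k (T(k, y) = -2 + (-622*k + (396 - 452))/2 = -2 + (-622*k - 56)/2 = -2 + (-56 - 622*k)/2 = -2 + (-28 - 311*k) = -30 - 311*k)
T(-923, D(14, -47)) - (1211922 - 1*123879) = (-30 - 311*(-923)) - (1211922 - 1*123879) = (-30 + 287053) - (1211922 - 123879) = 287023 - 1*1088043 = 287023 - 1088043 = -801020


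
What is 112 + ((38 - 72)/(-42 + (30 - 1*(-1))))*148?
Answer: 6264/11 ≈ 569.45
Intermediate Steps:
112 + ((38 - 72)/(-42 + (30 - 1*(-1))))*148 = 112 - 34/(-42 + (30 + 1))*148 = 112 - 34/(-42 + 31)*148 = 112 - 34/(-11)*148 = 112 - 34*(-1/11)*148 = 112 + (34/11)*148 = 112 + 5032/11 = 6264/11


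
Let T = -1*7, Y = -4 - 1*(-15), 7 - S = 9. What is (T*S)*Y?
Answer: 154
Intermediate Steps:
S = -2 (S = 7 - 1*9 = 7 - 9 = -2)
Y = 11 (Y = -4 + 15 = 11)
T = -7
(T*S)*Y = -7*(-2)*11 = 14*11 = 154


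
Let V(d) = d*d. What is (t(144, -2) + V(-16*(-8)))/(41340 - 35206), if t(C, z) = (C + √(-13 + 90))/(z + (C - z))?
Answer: 16385/6134 + √77/883296 ≈ 2.6712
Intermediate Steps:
V(d) = d²
t(C, z) = (C + √77)/C
(t(144, -2) + V(-16*(-8)))/(41340 - 35206) = ((144 + √77)/144 + (-16*(-8))²)/(41340 - 35206) = ((144 + √77)/144 + 128²)/6134 = ((1 + √77/144) + 16384)*(1/6134) = (16385 + √77/144)*(1/6134) = 16385/6134 + √77/883296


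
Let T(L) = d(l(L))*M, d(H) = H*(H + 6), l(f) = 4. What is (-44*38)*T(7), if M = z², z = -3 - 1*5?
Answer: -4280320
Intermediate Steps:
z = -8 (z = -3 - 5 = -8)
d(H) = H*(6 + H)
M = 64 (M = (-8)² = 64)
T(L) = 2560 (T(L) = (4*(6 + 4))*64 = (4*10)*64 = 40*64 = 2560)
(-44*38)*T(7) = -44*38*2560 = -1672*2560 = -4280320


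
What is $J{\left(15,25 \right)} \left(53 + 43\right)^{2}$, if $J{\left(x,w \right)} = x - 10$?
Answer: $46080$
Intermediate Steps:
$J{\left(x,w \right)} = -10 + x$ ($J{\left(x,w \right)} = x - 10 = -10 + x$)
$J{\left(15,25 \right)} \left(53 + 43\right)^{2} = \left(-10 + 15\right) \left(53 + 43\right)^{2} = 5 \cdot 96^{2} = 5 \cdot 9216 = 46080$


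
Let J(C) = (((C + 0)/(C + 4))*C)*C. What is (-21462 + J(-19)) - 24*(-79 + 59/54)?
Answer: -861073/45 ≈ -19135.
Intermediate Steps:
J(C) = C³/(4 + C) (J(C) = ((C/(4 + C))*C)*C = (C²/(4 + C))*C = C³/(4 + C))
(-21462 + J(-19)) - 24*(-79 + 59/54) = (-21462 + (-19)³/(4 - 19)) - 24*(-79 + 59/54) = (-21462 - 6859/(-15)) - 24*(-79 + 59*(1/54)) = (-21462 - 6859*(-1/15)) - 24*(-79 + 59/54) = (-21462 + 6859/15) - 24*(-4207/54) = -315071/15 + 16828/9 = -861073/45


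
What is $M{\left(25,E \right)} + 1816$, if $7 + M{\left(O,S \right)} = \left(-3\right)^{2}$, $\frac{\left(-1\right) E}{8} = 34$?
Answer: $1818$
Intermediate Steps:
$E = -272$ ($E = \left(-8\right) 34 = -272$)
$M{\left(O,S \right)} = 2$ ($M{\left(O,S \right)} = -7 + \left(-3\right)^{2} = -7 + 9 = 2$)
$M{\left(25,E \right)} + 1816 = 2 + 1816 = 1818$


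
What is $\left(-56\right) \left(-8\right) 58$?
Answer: $25984$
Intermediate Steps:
$\left(-56\right) \left(-8\right) 58 = 448 \cdot 58 = 25984$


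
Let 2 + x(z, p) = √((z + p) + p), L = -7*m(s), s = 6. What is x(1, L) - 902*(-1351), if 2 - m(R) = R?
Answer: 1218600 + √57 ≈ 1.2186e+6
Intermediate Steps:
m(R) = 2 - R
L = 28 (L = -7*(2 - 1*6) = -7*(2 - 6) = -7*(-4) = 28)
x(z, p) = -2 + √(z + 2*p) (x(z, p) = -2 + √((z + p) + p) = -2 + √((p + z) + p) = -2 + √(z + 2*p))
x(1, L) - 902*(-1351) = (-2 + √(1 + 2*28)) - 902*(-1351) = (-2 + √(1 + 56)) + 1218602 = (-2 + √57) + 1218602 = 1218600 + √57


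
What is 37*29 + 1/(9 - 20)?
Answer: 11802/11 ≈ 1072.9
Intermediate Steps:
37*29 + 1/(9 - 20) = 1073 + 1/(-11) = 1073 - 1/11 = 11802/11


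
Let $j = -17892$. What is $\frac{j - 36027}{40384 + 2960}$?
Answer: $- \frac{5991}{4816} \approx -1.244$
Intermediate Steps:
$\frac{j - 36027}{40384 + 2960} = \frac{-17892 - 36027}{40384 + 2960} = - \frac{53919}{43344} = \left(-53919\right) \frac{1}{43344} = - \frac{5991}{4816}$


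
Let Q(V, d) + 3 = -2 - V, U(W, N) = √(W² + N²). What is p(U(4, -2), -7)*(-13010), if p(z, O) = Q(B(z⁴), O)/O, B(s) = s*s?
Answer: -2081665050/7 ≈ -2.9738e+8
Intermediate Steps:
B(s) = s²
U(W, N) = √(N² + W²)
Q(V, d) = -5 - V (Q(V, d) = -3 + (-2 - V) = -5 - V)
p(z, O) = (-5 - z⁸)/O (p(z, O) = (-5 - (z⁴)²)/O = (-5 - z⁸)/O)
p(U(4, -2), -7)*(-13010) = ((-5 - (√((-2)² + 4²))⁸)/(-7))*(-13010) = -(-5 - (√(4 + 16))⁸)/7*(-13010) = -(-5 - (√20)⁸)/7*(-13010) = -(-5 - (2*√5)⁸)/7*(-13010) = -(-5 - 1*160000)/7*(-13010) = -(-5 - 160000)/7*(-13010) = -⅐*(-160005)*(-13010) = (160005/7)*(-13010) = -2081665050/7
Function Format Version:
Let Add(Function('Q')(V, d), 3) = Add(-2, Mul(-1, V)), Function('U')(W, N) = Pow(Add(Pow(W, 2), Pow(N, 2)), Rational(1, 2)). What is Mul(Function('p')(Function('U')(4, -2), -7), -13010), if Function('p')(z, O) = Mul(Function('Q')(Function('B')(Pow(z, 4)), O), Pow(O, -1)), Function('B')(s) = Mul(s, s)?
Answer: Rational(-2081665050, 7) ≈ -2.9738e+8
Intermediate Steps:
Function('B')(s) = Pow(s, 2)
Function('U')(W, N) = Pow(Add(Pow(N, 2), Pow(W, 2)), Rational(1, 2))
Function('Q')(V, d) = Add(-5, Mul(-1, V)) (Function('Q')(V, d) = Add(-3, Add(-2, Mul(-1, V))) = Add(-5, Mul(-1, V)))
Function('p')(z, O) = Mul(Pow(O, -1), Add(-5, Mul(-1, Pow(z, 8)))) (Function('p')(z, O) = Mul(Add(-5, Mul(-1, Pow(Pow(z, 4), 2))), Pow(O, -1)) = Mul(Add(-5, Mul(-1, Pow(z, 8))), Pow(O, -1)) = Mul(Pow(O, -1), Add(-5, Mul(-1, Pow(z, 8)))))
Mul(Function('p')(Function('U')(4, -2), -7), -13010) = Mul(Mul(Pow(-7, -1), Add(-5, Mul(-1, Pow(Pow(Add(Pow(-2, 2), Pow(4, 2)), Rational(1, 2)), 8)))), -13010) = Mul(Mul(Rational(-1, 7), Add(-5, Mul(-1, Pow(Pow(Add(4, 16), Rational(1, 2)), 8)))), -13010) = Mul(Mul(Rational(-1, 7), Add(-5, Mul(-1, Pow(Pow(20, Rational(1, 2)), 8)))), -13010) = Mul(Mul(Rational(-1, 7), Add(-5, Mul(-1, Pow(Mul(2, Pow(5, Rational(1, 2))), 8)))), -13010) = Mul(Mul(Rational(-1, 7), Add(-5, Mul(-1, 160000))), -13010) = Mul(Mul(Rational(-1, 7), Add(-5, -160000)), -13010) = Mul(Mul(Rational(-1, 7), -160005), -13010) = Mul(Rational(160005, 7), -13010) = Rational(-2081665050, 7)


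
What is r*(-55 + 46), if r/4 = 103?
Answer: -3708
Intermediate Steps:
r = 412 (r = 4*103 = 412)
r*(-55 + 46) = 412*(-55 + 46) = 412*(-9) = -3708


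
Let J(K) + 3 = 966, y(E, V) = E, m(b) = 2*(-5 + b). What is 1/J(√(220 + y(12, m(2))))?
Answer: 1/963 ≈ 0.0010384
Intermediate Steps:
m(b) = -10 + 2*b
J(K) = 963 (J(K) = -3 + 966 = 963)
1/J(√(220 + y(12, m(2)))) = 1/963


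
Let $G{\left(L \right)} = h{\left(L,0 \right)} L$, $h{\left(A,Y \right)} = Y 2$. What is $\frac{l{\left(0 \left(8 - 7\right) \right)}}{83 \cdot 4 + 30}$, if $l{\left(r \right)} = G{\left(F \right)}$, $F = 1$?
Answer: $0$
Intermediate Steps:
$h{\left(A,Y \right)} = 2 Y$
$G{\left(L \right)} = 0$ ($G{\left(L \right)} = 2 \cdot 0 L = 0 L = 0$)
$l{\left(r \right)} = 0$
$\frac{l{\left(0 \left(8 - 7\right) \right)}}{83 \cdot 4 + 30} = \frac{0}{83 \cdot 4 + 30} = \frac{0}{332 + 30} = \frac{0}{362} = 0 \cdot \frac{1}{362} = 0$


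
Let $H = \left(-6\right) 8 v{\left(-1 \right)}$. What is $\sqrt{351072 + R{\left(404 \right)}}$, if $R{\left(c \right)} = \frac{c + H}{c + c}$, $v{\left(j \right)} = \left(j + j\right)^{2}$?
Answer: $\frac{\sqrt{14325152594}}{202} \approx 592.51$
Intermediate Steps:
$v{\left(j \right)} = 4 j^{2}$ ($v{\left(j \right)} = \left(2 j\right)^{2} = 4 j^{2}$)
$H = -192$ ($H = \left(-6\right) 8 \cdot 4 \left(-1\right)^{2} = - 48 \cdot 4 \cdot 1 = \left(-48\right) 4 = -192$)
$R{\left(c \right)} = \frac{-192 + c}{2 c}$ ($R{\left(c \right)} = \frac{c - 192}{c + c} = \frac{-192 + c}{2 c}$)
$\sqrt{351072 + R{\left(404 \right)}} = \sqrt{351072 + \frac{-192 + 404}{2 \cdot 404}} = \sqrt{351072 + \frac{1}{2} \cdot \frac{1}{404} \cdot 212} = \sqrt{351072 + \frac{53}{202}} = \sqrt{\frac{70916597}{202}} = \frac{\sqrt{14325152594}}{202}$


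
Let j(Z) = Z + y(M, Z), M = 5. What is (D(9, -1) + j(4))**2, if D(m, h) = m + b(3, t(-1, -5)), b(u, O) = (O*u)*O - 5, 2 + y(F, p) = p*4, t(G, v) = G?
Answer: 625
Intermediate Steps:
y(F, p) = -2 + 4*p (y(F, p) = -2 + p*4 = -2 + 4*p)
b(u, O) = -5 + u*O**2 (b(u, O) = u*O**2 - 5 = -5 + u*O**2)
D(m, h) = -2 + m (D(m, h) = m + (-5 + 3*(-1)**2) = m + (-5 + 3*1) = m + (-5 + 3) = m - 2 = -2 + m)
j(Z) = -2 + 5*Z (j(Z) = Z + (-2 + 4*Z) = -2 + 5*Z)
(D(9, -1) + j(4))**2 = ((-2 + 9) + (-2 + 5*4))**2 = (7 + (-2 + 20))**2 = (7 + 18)**2 = 25**2 = 625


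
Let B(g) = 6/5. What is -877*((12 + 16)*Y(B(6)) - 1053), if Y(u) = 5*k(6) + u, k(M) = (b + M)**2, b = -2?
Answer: -5352331/5 ≈ -1.0705e+6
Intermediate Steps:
B(g) = 6/5 (B(g) = 6*(1/5) = 6/5)
k(M) = (-2 + M)**2
Y(u) = 80 + u (Y(u) = 5*(-2 + 6)**2 + u = 5*4**2 + u = 5*16 + u = 80 + u)
-877*((12 + 16)*Y(B(6)) - 1053) = -877*((12 + 16)*(80 + 6/5) - 1053) = -877*(28*(406/5) - 1053) = -877*(11368/5 - 1053) = -877*6103/5 = -5352331/5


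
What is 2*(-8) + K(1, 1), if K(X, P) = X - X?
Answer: -16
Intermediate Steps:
K(X, P) = 0
2*(-8) + K(1, 1) = 2*(-8) + 0 = -16 + 0 = -16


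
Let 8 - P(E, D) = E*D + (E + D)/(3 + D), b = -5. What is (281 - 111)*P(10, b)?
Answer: 10285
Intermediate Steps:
P(E, D) = 8 - D*E - (D + E)/(3 + D) (P(E, D) = 8 - (E*D + (E + D)/(3 + D)) = 8 - (D*E + (D + E)/(3 + D)) = 8 + (-D*E - (D + E)/(3 + D)) = 8 - D*E - (D + E)/(3 + D))
(281 - 111)*P(10, b) = (281 - 111)*((24 - 1*10 + 7*(-5) - 1*10*(-5)**2 - 3*(-5)*10)/(3 - 5)) = 170*((24 - 10 - 35 - 1*10*25 + 150)/(-2)) = 170*(-(24 - 10 - 35 - 250 + 150)/2) = 170*(-1/2*(-121)) = 170*(121/2) = 10285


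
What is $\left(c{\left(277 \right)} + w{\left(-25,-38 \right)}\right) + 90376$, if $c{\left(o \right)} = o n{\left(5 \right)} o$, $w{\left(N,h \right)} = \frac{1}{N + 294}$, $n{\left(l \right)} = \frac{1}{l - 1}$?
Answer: $\frac{117884681}{1076} \approx 1.0956 \cdot 10^{5}$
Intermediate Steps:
$n{\left(l \right)} = \frac{1}{-1 + l}$
$w{\left(N,h \right)} = \frac{1}{294 + N}$
$c{\left(o \right)} = \frac{o^{2}}{4}$ ($c{\left(o \right)} = \frac{o}{-1 + 5} o = \frac{o}{4} o = \frac{o^{2}}{4}$)
$\left(c{\left(277 \right)} + w{\left(-25,-38 \right)}\right) + 90376 = \left(\frac{277^{2}}{4} + \frac{1}{294 - 25}\right) + 90376 = \left(\frac{1}{4} \cdot 76729 + \frac{1}{269}\right) + 90376 = \left(\frac{76729}{4} + \frac{1}{269}\right) + 90376 = \frac{20640105}{1076} + 90376 = \frac{117884681}{1076}$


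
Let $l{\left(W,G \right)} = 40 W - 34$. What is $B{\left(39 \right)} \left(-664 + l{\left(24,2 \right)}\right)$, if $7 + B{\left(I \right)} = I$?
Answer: $8384$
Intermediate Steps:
$l{\left(W,G \right)} = -34 + 40 W$
$B{\left(I \right)} = -7 + I$
$B{\left(39 \right)} \left(-664 + l{\left(24,2 \right)}\right) = \left(-7 + 39\right) \left(-664 + \left(-34 + 40 \cdot 24\right)\right) = 32 \left(-664 + \left(-34 + 960\right)\right) = 32 \left(-664 + 926\right) = 32 \cdot 262 = 8384$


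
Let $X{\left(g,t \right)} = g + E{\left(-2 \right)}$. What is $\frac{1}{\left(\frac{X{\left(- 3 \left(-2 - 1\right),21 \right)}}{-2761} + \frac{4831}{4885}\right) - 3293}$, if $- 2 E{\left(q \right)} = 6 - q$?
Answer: $- \frac{13487485}{44400974139} \approx -0.00030377$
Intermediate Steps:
$E{\left(q \right)} = -3 + \frac{q}{2}$ ($E{\left(q \right)} = - \frac{6 - q}{2} = -3 + \frac{q}{2}$)
$X{\left(g,t \right)} = -4 + g$ ($X{\left(g,t \right)} = g + \left(-3 + \frac{1}{2} \left(-2\right)\right) = g - 4 = -4 + g$)
$\frac{1}{\left(\frac{X{\left(- 3 \left(-2 - 1\right),21 \right)}}{-2761} + \frac{4831}{4885}\right) - 3293} = \frac{1}{\left(\frac{-4 - 3 \left(-2 - 1\right)}{-2761} + \frac{4831}{4885}\right) - 3293} = \frac{1}{\left(\left(-4 - -9\right) \left(- \frac{1}{2761}\right) + 4831 \cdot \frac{1}{4885}\right) - 3293} = \frac{1}{\left(\left(-4 + 9\right) \left(- \frac{1}{2761}\right) + \frac{4831}{4885}\right) - 3293} = \frac{1}{\left(5 \left(- \frac{1}{2761}\right) + \frac{4831}{4885}\right) - 3293} = \frac{1}{\left(- \frac{5}{2761} + \frac{4831}{4885}\right) - 3293} = \frac{1}{\frac{13313966}{13487485} - 3293} = \frac{1}{- \frac{44400974139}{13487485}} = - \frac{13487485}{44400974139}$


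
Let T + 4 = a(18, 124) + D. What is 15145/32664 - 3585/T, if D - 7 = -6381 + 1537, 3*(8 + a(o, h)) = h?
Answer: 569737655/471112872 ≈ 1.2093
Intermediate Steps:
a(o, h) = -8 + h/3
D = -4837 (D = 7 + (-6381 + 1537) = 7 - 4844 = -4837)
T = -14423/3 (T = -4 + ((-8 + (1/3)*124) - 4837) = -4 + ((-8 + 124/3) - 4837) = -4 + (100/3 - 4837) = -4 - 14411/3 = -14423/3 ≈ -4807.7)
15145/32664 - 3585/T = 15145/32664 - 3585/(-14423/3) = 15145*(1/32664) - 3585*(-3/14423) = 15145/32664 + 10755/14423 = 569737655/471112872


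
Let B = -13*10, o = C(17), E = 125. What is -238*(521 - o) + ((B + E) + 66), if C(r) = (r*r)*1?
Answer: -55155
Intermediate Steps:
C(r) = r² (C(r) = r²*1 = r²)
o = 289 (o = 17² = 289)
B = -130
-238*(521 - o) + ((B + E) + 66) = -238*(521 - 1*289) + ((-130 + 125) + 66) = -238*(521 - 289) + (-5 + 66) = -238*232 + 61 = -55216 + 61 = -55155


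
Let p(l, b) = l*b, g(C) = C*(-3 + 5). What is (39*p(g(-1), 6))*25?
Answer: -11700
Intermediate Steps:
g(C) = 2*C (g(C) = C*2 = 2*C)
p(l, b) = b*l
(39*p(g(-1), 6))*25 = (39*(6*(2*(-1))))*25 = (39*(6*(-2)))*25 = (39*(-12))*25 = -468*25 = -11700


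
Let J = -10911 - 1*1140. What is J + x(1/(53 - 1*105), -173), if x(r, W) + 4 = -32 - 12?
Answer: -12099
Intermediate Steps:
J = -12051 (J = -10911 - 1140 = -12051)
x(r, W) = -48 (x(r, W) = -4 + (-32 - 12) = -4 - 44 = -48)
J + x(1/(53 - 1*105), -173) = -12051 - 48 = -12099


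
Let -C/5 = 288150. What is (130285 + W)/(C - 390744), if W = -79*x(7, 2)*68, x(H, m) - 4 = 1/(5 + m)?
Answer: -252069/4273486 ≈ -0.058984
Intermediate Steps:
x(H, m) = 4 + 1/(5 + m)
W = -155788/7 (W = -79*(21 + 4*2)/(5 + 2)*68 = -79*(21 + 8)/7*68 = -79*29/7*68 = -2291/7*68 = -155788/7 ≈ -22255.)
C = -1440750 (C = -5*288150 = -1440750)
(130285 + W)/(C - 390744) = (130285 - 155788/7)/(-1440750 - 390744) = (756207/7)/(-1831494) = (756207/7)*(-1/1831494) = -252069/4273486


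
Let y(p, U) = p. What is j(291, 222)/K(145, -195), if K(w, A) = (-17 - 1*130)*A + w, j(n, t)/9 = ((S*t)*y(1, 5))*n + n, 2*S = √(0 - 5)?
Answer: 2619/28810 + 290709*I*√5/28810 ≈ 0.090906 + 22.563*I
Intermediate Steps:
S = I*√5/2 (S = √(0 - 5)/2 = √(-5)/2 = (I*√5)/2 = I*√5/2 ≈ 1.118*I)
j(n, t) = 9*n + 9*I*n*t*√5/2 (j(n, t) = 9*((((I*√5/2)*t)*1)*n + n) = 9*(((I*t*√5/2)*1)*n + n) = 9*((I*t*√5/2)*n + n) = 9*(I*n*t*√5/2 + n) = 9*(n + I*n*t*√5/2) = 9*n + 9*I*n*t*√5/2)
K(w, A) = w - 147*A (K(w, A) = (-17 - 130)*A + w = -147*A + w = w - 147*A)
j(291, 222)/K(145, -195) = ((9/2)*291*(2 + I*222*√5))/(145 - 147*(-195)) = ((9/2)*291*(2 + 222*I*√5))/(145 + 28665) = (2619 + 290709*I*√5)/28810 = (2619 + 290709*I*√5)*(1/28810) = 2619/28810 + 290709*I*√5/28810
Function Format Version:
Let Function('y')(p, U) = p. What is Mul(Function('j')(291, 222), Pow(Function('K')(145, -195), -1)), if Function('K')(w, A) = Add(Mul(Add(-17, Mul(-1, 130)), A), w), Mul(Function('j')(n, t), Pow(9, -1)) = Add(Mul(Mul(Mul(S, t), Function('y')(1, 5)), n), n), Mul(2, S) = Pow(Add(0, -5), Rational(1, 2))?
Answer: Add(Rational(2619, 28810), Mul(Rational(290709, 28810), I, Pow(5, Rational(1, 2)))) ≈ Add(0.090906, Mul(22.563, I))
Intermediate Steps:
S = Mul(Rational(1, 2), I, Pow(5, Rational(1, 2))) (S = Mul(Rational(1, 2), Pow(Add(0, -5), Rational(1, 2))) = Mul(Rational(1, 2), Pow(-5, Rational(1, 2))) = Mul(Rational(1, 2), Mul(I, Pow(5, Rational(1, 2)))) = Mul(Rational(1, 2), I, Pow(5, Rational(1, 2))) ≈ Mul(1.1180, I))
Function('j')(n, t) = Add(Mul(9, n), Mul(Rational(9, 2), I, n, t, Pow(5, Rational(1, 2)))) (Function('j')(n, t) = Mul(9, Add(Mul(Mul(Mul(Mul(Rational(1, 2), I, Pow(5, Rational(1, 2))), t), 1), n), n)) = Mul(9, Add(Mul(Mul(Mul(Rational(1, 2), I, t, Pow(5, Rational(1, 2))), 1), n), n)) = Mul(9, Add(Mul(Mul(Rational(1, 2), I, t, Pow(5, Rational(1, 2))), n), n)) = Mul(9, Add(Mul(Rational(1, 2), I, n, t, Pow(5, Rational(1, 2))), n)) = Mul(9, Add(n, Mul(Rational(1, 2), I, n, t, Pow(5, Rational(1, 2))))) = Add(Mul(9, n), Mul(Rational(9, 2), I, n, t, Pow(5, Rational(1, 2)))))
Function('K')(w, A) = Add(w, Mul(-147, A)) (Function('K')(w, A) = Add(Mul(Add(-17, -130), A), w) = Add(Mul(-147, A), w) = Add(w, Mul(-147, A)))
Mul(Function('j')(291, 222), Pow(Function('K')(145, -195), -1)) = Mul(Mul(Rational(9, 2), 291, Add(2, Mul(I, 222, Pow(5, Rational(1, 2))))), Pow(Add(145, Mul(-147, -195)), -1)) = Mul(Mul(Rational(9, 2), 291, Add(2, Mul(222, I, Pow(5, Rational(1, 2))))), Pow(Add(145, 28665), -1)) = Mul(Add(2619, Mul(290709, I, Pow(5, Rational(1, 2)))), Pow(28810, -1)) = Mul(Add(2619, Mul(290709, I, Pow(5, Rational(1, 2)))), Rational(1, 28810)) = Add(Rational(2619, 28810), Mul(Rational(290709, 28810), I, Pow(5, Rational(1, 2))))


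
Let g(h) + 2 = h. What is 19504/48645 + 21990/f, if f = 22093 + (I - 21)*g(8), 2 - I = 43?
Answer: 64928258/45939915 ≈ 1.4133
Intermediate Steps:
I = -41 (I = 2 - 1*43 = 2 - 43 = -41)
g(h) = -2 + h
f = 21721 (f = 22093 + (-41 - 21)*(-2 + 8) = 22093 - 62*6 = 22093 - 372 = 21721)
19504/48645 + 21990/f = 19504/48645 + 21990/21721 = 19504*(1/48645) + 21990*(1/21721) = 848/2115 + 21990/21721 = 64928258/45939915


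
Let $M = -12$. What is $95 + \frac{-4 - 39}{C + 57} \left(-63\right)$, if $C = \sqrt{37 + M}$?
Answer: $\frac{8599}{62} \approx 138.69$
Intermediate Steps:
$C = 5$ ($C = \sqrt{37 - 12} = \sqrt{25} = 5$)
$95 + \frac{-4 - 39}{C + 57} \left(-63\right) = 95 + \frac{-4 - 39}{5 + 57} \left(-63\right) = 95 + - \frac{43}{62} \left(-63\right) = 95 + \left(-43\right) \frac{1}{62} \left(-63\right) = 95 - - \frac{2709}{62} = 95 + \frac{2709}{62} = \frac{8599}{62}$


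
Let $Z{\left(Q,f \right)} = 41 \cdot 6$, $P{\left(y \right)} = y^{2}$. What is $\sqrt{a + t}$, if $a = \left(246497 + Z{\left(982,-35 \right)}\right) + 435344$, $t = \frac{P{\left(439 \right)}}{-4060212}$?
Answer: $\frac{\sqrt{2811105673303220319}}{2030106} \approx 825.89$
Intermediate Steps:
$Z{\left(Q,f \right)} = 246$
$t = - \frac{192721}{4060212}$ ($t = \frac{439^{2}}{-4060212} = 192721 \left(- \frac{1}{4060212}\right) = - \frac{192721}{4060212} \approx -0.047466$)
$a = 682087$ ($a = \left(246497 + 246\right) + 435344 = 246743 + 435344 = 682087$)
$\sqrt{a + t} = \sqrt{682087 - \frac{192721}{4060212}} = \sqrt{\frac{2769417629723}{4060212}} = \frac{\sqrt{2811105673303220319}}{2030106}$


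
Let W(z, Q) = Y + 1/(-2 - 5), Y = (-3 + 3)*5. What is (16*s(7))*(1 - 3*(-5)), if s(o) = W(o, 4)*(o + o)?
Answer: -512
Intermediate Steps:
Y = 0 (Y = 0*5 = 0)
W(z, Q) = -1/7 (W(z, Q) = 0 + 1/(-2 - 5) = 0 + 1/(-7) = 0 - 1/7 = -1/7)
s(o) = -2*o/7 (s(o) = -(o + o)/7 = -2*o/7)
(16*s(7))*(1 - 3*(-5)) = (16*(-2/7*7))*(1 - 3*(-5)) = (16*(-2))*(1 + 15) = -32*16 = -512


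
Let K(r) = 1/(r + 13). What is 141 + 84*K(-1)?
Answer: 148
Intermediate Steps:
K(r) = 1/(13 + r)
141 + 84*K(-1) = 141 + 84/(13 - 1) = 141 + 84/12 = 141 + 84*(1/12) = 141 + 7 = 148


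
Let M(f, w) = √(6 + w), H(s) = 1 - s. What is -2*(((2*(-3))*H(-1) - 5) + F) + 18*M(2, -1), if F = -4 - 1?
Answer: 44 + 18*√5 ≈ 84.249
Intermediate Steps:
F = -5
-2*(((2*(-3))*H(-1) - 5) + F) + 18*M(2, -1) = -2*(((2*(-3))*(1 - 1*(-1)) - 5) - 5) + 18*√(6 - 1) = -2*((-6*(1 + 1) - 5) - 5) + 18*√5 = -2*((-6*2 - 5) - 5) + 18*√5 = -2*((-12 - 5) - 5) + 18*√5 = -2*(-17 - 5) + 18*√5 = -2*(-22) + 18*√5 = 44 + 18*√5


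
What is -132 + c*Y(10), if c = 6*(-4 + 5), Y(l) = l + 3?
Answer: -54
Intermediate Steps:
Y(l) = 3 + l
c = 6 (c = 6*1 = 6)
-132 + c*Y(10) = -132 + 6*(3 + 10) = -132 + 6*13 = -132 + 78 = -54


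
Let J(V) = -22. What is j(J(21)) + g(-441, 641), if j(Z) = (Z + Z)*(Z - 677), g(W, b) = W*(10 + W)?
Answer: 220827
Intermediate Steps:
j(Z) = 2*Z*(-677 + Z) (j(Z) = (2*Z)*(-677 + Z) = 2*Z*(-677 + Z))
j(J(21)) + g(-441, 641) = 2*(-22)*(-677 - 22) - 441*(10 - 441) = 2*(-22)*(-699) - 441*(-431) = 30756 + 190071 = 220827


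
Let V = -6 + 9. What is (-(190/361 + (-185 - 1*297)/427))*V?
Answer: 14664/8113 ≈ 1.8075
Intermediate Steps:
V = 3
(-(190/361 + (-185 - 1*297)/427))*V = -(190/361 + (-185 - 1*297)/427)*3 = -(190*(1/361) + (-185 - 297)*(1/427))*3 = -(10/19 - 482*1/427)*3 = -(10/19 - 482/427)*3 = -1*(-4888/8113)*3 = (4888/8113)*3 = 14664/8113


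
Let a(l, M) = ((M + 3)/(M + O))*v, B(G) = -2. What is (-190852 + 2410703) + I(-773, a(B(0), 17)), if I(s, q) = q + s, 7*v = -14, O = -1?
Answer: 4438151/2 ≈ 2.2191e+6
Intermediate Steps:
v = -2 (v = (⅐)*(-14) = -2)
a(l, M) = -2*(3 + M)/(-1 + M) (a(l, M) = ((M + 3)/(M - 1))*(-2) = ((3 + M)/(-1 + M))*(-2) = -2*(3 + M)/(-1 + M))
(-190852 + 2410703) + I(-773, a(B(0), 17)) = (-190852 + 2410703) + (2*(-3 - 1*17)/(-1 + 17) - 773) = 2219851 + (2*(-3 - 17)/16 - 773) = 2219851 + (2*(1/16)*(-20) - 773) = 2219851 + (-5/2 - 773) = 2219851 - 1551/2 = 4438151/2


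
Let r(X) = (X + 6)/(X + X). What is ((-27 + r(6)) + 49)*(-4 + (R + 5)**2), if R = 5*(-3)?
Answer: 2208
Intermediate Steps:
r(X) = (6 + X)/(2*X) (r(X) = (6 + X)/((2*X)) = (6 + X)*(1/(2*X)) = (6 + X)/(2*X))
R = -15
((-27 + r(6)) + 49)*(-4 + (R + 5)**2) = ((-27 + (1/2)*(6 + 6)/6) + 49)*(-4 + (-15 + 5)**2) = ((-27 + (1/2)*(1/6)*12) + 49)*(-4 + (-10)**2) = ((-27 + 1) + 49)*(-4 + 100) = (-26 + 49)*96 = 23*96 = 2208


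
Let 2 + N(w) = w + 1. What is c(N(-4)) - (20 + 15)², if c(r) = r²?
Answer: -1200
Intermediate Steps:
N(w) = -1 + w (N(w) = -2 + (w + 1) = -2 + (1 + w) = -1 + w)
c(N(-4)) - (20 + 15)² = (-1 - 4)² - (20 + 15)² = (-5)² - 1*35² = 25 - 1*1225 = 25 - 1225 = -1200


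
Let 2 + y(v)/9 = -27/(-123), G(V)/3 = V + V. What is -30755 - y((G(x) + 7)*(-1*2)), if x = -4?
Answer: -1260298/41 ≈ -30739.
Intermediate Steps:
G(V) = 6*V (G(V) = 3*(V + V) = 3*(2*V) = 6*V)
y(v) = -657/41 (y(v) = -18 + 9*(-27/(-123)) = -18 + 9*(-27*(-1/123)) = -18 + 9*(9/41) = -18 + 81/41 = -657/41)
-30755 - y((G(x) + 7)*(-1*2)) = -30755 - 1*(-657/41) = -30755 + 657/41 = -1260298/41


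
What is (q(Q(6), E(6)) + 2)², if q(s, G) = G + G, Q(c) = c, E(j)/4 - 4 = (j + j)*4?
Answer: 174724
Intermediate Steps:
E(j) = 16 + 32*j (E(j) = 16 + 4*((j + j)*4) = 16 + 4*((2*j)*4) = 16 + 4*(8*j) = 16 + 32*j)
q(s, G) = 2*G
(q(Q(6), E(6)) + 2)² = (2*(16 + 32*6) + 2)² = (2*(16 + 192) + 2)² = (2*208 + 2)² = (416 + 2)² = 418² = 174724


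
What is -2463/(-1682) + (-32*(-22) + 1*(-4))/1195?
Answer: 824137/401998 ≈ 2.0501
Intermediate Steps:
-2463/(-1682) + (-32*(-22) + 1*(-4))/1195 = -2463*(-1/1682) + (704 - 4)*(1/1195) = 2463/1682 + 700*(1/1195) = 2463/1682 + 140/239 = 824137/401998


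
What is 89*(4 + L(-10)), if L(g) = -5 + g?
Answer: -979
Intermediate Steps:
89*(4 + L(-10)) = 89*(4 + (-5 - 10)) = 89*(4 - 15) = 89*(-11) = -979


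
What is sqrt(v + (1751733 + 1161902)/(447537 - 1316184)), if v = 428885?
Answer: 4*sqrt(20225726315983695)/868647 ≈ 654.89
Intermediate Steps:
sqrt(v + (1751733 + 1161902)/(447537 - 1316184)) = sqrt(428885 + (1751733 + 1161902)/(447537 - 1316184)) = sqrt(428885 + 2913635/(-868647)) = sqrt(428885 + 2913635*(-1/868647)) = sqrt(428885 - 2913635/868647) = sqrt(372546754960/868647) = 4*sqrt(20225726315983695)/868647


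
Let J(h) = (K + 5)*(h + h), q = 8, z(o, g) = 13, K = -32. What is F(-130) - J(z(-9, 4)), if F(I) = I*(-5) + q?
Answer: 1360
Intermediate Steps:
J(h) = -54*h (J(h) = (-32 + 5)*(h + h) = -54*h)
F(I) = 8 - 5*I (F(I) = I*(-5) + 8 = -5*I + 8 = 8 - 5*I)
F(-130) - J(z(-9, 4)) = (8 - 5*(-130)) - (-54)*13 = (8 + 650) - 1*(-702) = 658 + 702 = 1360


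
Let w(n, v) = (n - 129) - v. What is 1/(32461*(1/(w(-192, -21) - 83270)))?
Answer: -83570/32461 ≈ -2.5745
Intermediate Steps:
w(n, v) = -129 + n - v (w(n, v) = (-129 + n) - v = -129 + n - v)
1/(32461*(1/(w(-192, -21) - 83270))) = 1/(32461*(1/((-129 - 192 - 1*(-21)) - 83270))) = 1/(32461*(1/((-129 - 192 + 21) - 83270))) = 1/(32461*(1/(-300 - 83270))) = 1/(32461*(1/(-83570))) = 1/(32461*(-1/83570)) = (1/32461)*(-83570) = -83570/32461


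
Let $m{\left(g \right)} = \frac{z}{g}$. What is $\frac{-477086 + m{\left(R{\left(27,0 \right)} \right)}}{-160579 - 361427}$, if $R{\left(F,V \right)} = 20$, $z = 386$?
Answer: $\frac{4770667}{5220060} \approx 0.91391$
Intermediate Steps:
$m{\left(g \right)} = \frac{386}{g}$
$\frac{-477086 + m{\left(R{\left(27,0 \right)} \right)}}{-160579 - 361427} = \frac{-477086 + \frac{386}{20}}{-160579 - 361427} = \frac{-477086 + 386 \cdot \frac{1}{20}}{-522006} = \left(-477086 + \frac{193}{10}\right) \left(- \frac{1}{522006}\right) = \left(- \frac{4770667}{10}\right) \left(- \frac{1}{522006}\right) = \frac{4770667}{5220060}$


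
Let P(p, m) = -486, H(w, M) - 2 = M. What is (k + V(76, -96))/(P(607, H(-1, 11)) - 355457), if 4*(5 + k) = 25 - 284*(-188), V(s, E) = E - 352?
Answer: -51605/1423772 ≈ -0.036245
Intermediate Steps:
H(w, M) = 2 + M
V(s, E) = -352 + E
k = 53397/4 (k = -5 + (25 - 284*(-188))/4 = -5 + (25 + 53392)/4 = -5 + (¼)*53417 = -5 + 53417/4 = 53397/4 ≈ 13349.)
(k + V(76, -96))/(P(607, H(-1, 11)) - 355457) = (53397/4 + (-352 - 96))/(-486 - 355457) = (53397/4 - 448)/(-355943) = (51605/4)*(-1/355943) = -51605/1423772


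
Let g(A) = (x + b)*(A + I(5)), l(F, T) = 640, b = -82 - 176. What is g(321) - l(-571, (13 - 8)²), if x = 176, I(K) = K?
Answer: -27372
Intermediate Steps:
b = -258
g(A) = -410 - 82*A (g(A) = (176 - 258)*(A + 5) = -82*(5 + A) = -410 - 82*A)
g(321) - l(-571, (13 - 8)²) = (-410 - 82*321) - 1*640 = (-410 - 26322) - 640 = -26732 - 640 = -27372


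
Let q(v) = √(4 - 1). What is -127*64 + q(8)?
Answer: -8128 + √3 ≈ -8126.3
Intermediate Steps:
q(v) = √3
-127*64 + q(8) = -127*64 + √3 = -8128 + √3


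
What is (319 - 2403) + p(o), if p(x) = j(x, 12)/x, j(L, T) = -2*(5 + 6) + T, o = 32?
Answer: -33349/16 ≈ -2084.3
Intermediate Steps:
j(L, T) = -22 + T (j(L, T) = -2*11 + T = -22 + T)
p(x) = -10/x (p(x) = (-22 + 12)/x = -10/x)
(319 - 2403) + p(o) = (319 - 2403) - 10/32 = -2084 - 10*1/32 = -2084 - 5/16 = -33349/16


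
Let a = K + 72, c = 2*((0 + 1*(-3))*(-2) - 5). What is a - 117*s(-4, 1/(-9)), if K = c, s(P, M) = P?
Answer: 542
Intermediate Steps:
c = 2 (c = 2*((0 - 3)*(-2) - 5) = 2*(-3*(-2) - 5) = 2*(6 - 5) = 2*1 = 2)
K = 2
a = 74 (a = 2 + 72 = 74)
a - 117*s(-4, 1/(-9)) = 74 - 117*(-4) = 74 + 468 = 542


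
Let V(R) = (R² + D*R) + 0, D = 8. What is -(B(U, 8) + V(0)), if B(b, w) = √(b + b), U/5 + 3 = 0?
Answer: -I*√30 ≈ -5.4772*I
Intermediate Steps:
U = -15 (U = -15 + 5*0 = -15 + 0 = -15)
B(b, w) = √2*√b (B(b, w) = √(2*b) = √2*√b)
V(R) = R² + 8*R (V(R) = (R² + 8*R) + 0 = R² + 8*R)
-(B(U, 8) + V(0)) = -(√2*√(-15) + 0*(8 + 0)) = -(√2*(I*√15) + 0*8) = -(I*√30 + 0) = -I*√30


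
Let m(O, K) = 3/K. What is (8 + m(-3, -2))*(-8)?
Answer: -52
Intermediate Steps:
(8 + m(-3, -2))*(-8) = (8 + 3/(-2))*(-8) = (8 + 3*(-½))*(-8) = (8 - 3/2)*(-8) = (13/2)*(-8) = -52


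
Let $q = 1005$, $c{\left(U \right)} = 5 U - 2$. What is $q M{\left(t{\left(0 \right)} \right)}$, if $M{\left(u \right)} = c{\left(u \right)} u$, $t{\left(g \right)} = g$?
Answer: $0$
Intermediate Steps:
$c{\left(U \right)} = -2 + 5 U$
$M{\left(u \right)} = u \left(-2 + 5 u\right)$ ($M{\left(u \right)} = \left(-2 + 5 u\right) u = u \left(-2 + 5 u\right)$)
$q M{\left(t{\left(0 \right)} \right)} = 1005 \cdot 0 \left(-2 + 5 \cdot 0\right) = 1005 \cdot 0 \left(-2 + 0\right) = 1005 \cdot 0 \left(-2\right) = 1005 \cdot 0 = 0$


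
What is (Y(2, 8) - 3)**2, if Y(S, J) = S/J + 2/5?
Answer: 2209/400 ≈ 5.5225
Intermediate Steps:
Y(S, J) = 2/5 + S/J (Y(S, J) = S/J + 2*(1/5) = S/J + 2/5 = 2/5 + S/J)
(Y(2, 8) - 3)**2 = ((2/5 + 2/8) - 3)**2 = ((2/5 + 2*(1/8)) - 3)**2 = ((2/5 + 1/4) - 3)**2 = (13/20 - 3)**2 = (-47/20)**2 = 2209/400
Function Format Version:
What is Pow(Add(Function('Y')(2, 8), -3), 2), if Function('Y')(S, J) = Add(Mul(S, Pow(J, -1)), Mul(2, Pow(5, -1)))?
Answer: Rational(2209, 400) ≈ 5.5225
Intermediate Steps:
Function('Y')(S, J) = Add(Rational(2, 5), Mul(S, Pow(J, -1))) (Function('Y')(S, J) = Add(Mul(S, Pow(J, -1)), Mul(2, Rational(1, 5))) = Add(Mul(S, Pow(J, -1)), Rational(2, 5)) = Add(Rational(2, 5), Mul(S, Pow(J, -1))))
Pow(Add(Function('Y')(2, 8), -3), 2) = Pow(Add(Add(Rational(2, 5), Mul(2, Pow(8, -1))), -3), 2) = Pow(Add(Add(Rational(2, 5), Mul(2, Rational(1, 8))), -3), 2) = Pow(Add(Add(Rational(2, 5), Rational(1, 4)), -3), 2) = Pow(Add(Rational(13, 20), -3), 2) = Pow(Rational(-47, 20), 2) = Rational(2209, 400)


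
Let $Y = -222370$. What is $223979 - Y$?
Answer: $446349$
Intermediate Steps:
$223979 - Y = 223979 - -222370 = 223979 + 222370 = 446349$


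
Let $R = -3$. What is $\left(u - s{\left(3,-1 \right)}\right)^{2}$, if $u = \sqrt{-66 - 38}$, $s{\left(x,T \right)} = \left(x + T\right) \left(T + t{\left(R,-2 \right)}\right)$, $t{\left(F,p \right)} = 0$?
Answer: $-100 + 8 i \sqrt{26} \approx -100.0 + 40.792 i$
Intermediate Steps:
$s{\left(x,T \right)} = T \left(T + x\right)$ ($s{\left(x,T \right)} = \left(x + T\right) \left(T + 0\right) = \left(T + x\right) T = T \left(T + x\right)$)
$u = 2 i \sqrt{26}$ ($u = \sqrt{-104} = 2 i \sqrt{26} \approx 10.198 i$)
$\left(u - s{\left(3,-1 \right)}\right)^{2} = \left(2 i \sqrt{26} - - (-1 + 3)\right)^{2} = \left(2 i \sqrt{26} - \left(-1\right) 2\right)^{2} = \left(2 i \sqrt{26} - -2\right)^{2} = \left(2 i \sqrt{26} + 2\right)^{2} = \left(2 + 2 i \sqrt{26}\right)^{2}$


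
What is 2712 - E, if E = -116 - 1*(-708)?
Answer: 2120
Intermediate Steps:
E = 592 (E = -116 + 708 = 592)
2712 - E = 2712 - 1*592 = 2712 - 592 = 2120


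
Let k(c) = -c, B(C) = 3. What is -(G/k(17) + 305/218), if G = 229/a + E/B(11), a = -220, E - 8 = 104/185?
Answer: -19494219/15083420 ≈ -1.2924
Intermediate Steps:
E = 1584/185 (E = 8 + 104/185 = 1584/185 ≈ 8.5622)
G = 14759/8140 (G = 229/(-220) + (1584/185)/3 = 229*(-1/220) + (1584/185)*(⅓) = -229/220 + 528/185 = 14759/8140 ≈ 1.8131)
-(G/k(17) + 305/218) = -(14759/(8140*((-1*17))) + 305/218) = -((14759/8140)/(-17) + 305*(1/218)) = -((14759/8140)*(-1/17) + 305/218) = -(-14759/138380 + 305/218) = -1*19494219/15083420 = -19494219/15083420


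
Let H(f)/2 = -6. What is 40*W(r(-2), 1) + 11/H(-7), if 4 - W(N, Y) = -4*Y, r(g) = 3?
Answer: 3829/12 ≈ 319.08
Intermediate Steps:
H(f) = -12 (H(f) = 2*(-6) = -12)
W(N, Y) = 4 + 4*Y (W(N, Y) = 4 - (-4)*Y = 4 + 4*Y)
40*W(r(-2), 1) + 11/H(-7) = 40*(4 + 4*1) + 11/(-12) = 40*(4 + 4) + 11*(-1/12) = 40*8 - 11/12 = 320 - 11/12 = 3829/12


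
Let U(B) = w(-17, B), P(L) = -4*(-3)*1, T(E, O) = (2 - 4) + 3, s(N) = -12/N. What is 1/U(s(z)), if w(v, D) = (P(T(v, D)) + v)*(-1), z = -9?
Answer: ⅕ ≈ 0.20000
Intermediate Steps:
T(E, O) = 1 (T(E, O) = -2 + 3 = 1)
P(L) = 12 (P(L) = 12*1 = 12)
w(v, D) = -12 - v (w(v, D) = (12 + v)*(-1) = -12 - v)
U(B) = 5 (U(B) = -12 - 1*(-17) = -12 + 17 = 5)
1/U(s(z)) = 1/5 = ⅕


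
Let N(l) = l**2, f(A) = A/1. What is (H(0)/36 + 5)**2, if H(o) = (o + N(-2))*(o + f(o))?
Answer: 25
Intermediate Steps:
f(A) = A (f(A) = A*1 = A)
H(o) = 2*o*(4 + o) (H(o) = (o + (-2)**2)*(o + o) = (o + 4)*(2*o) = (4 + o)*(2*o) = 2*o*(4 + o))
(H(0)/36 + 5)**2 = ((2*0*(4 + 0))/36 + 5)**2 = ((2*0*4)*(1/36) + 5)**2 = (0*(1/36) + 5)**2 = (0 + 5)**2 = 5**2 = 25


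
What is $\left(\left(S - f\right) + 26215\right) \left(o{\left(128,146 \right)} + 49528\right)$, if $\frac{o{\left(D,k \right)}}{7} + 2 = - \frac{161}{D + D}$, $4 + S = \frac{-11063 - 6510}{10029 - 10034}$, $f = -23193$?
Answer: $\frac{3353572601001}{1280} \approx 2.62 \cdot 10^{9}$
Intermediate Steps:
$S = \frac{17553}{5}$ ($S = -4 + \frac{-11063 - 6510}{10029 - 10034} = -4 - \frac{17573}{-5} = -4 - - \frac{17573}{5} = -4 + \frac{17573}{5} = \frac{17553}{5} \approx 3510.6$)
$o{\left(D,k \right)} = -14 - \frac{1127}{2 D}$ ($o{\left(D,k \right)} = -14 + 7 \left(- \frac{161}{D + D}\right) = -14 + 7 \left(- \frac{161}{2 D}\right) = -14 - \frac{1127}{2 D}$)
$\left(\left(S - f\right) + 26215\right) \left(o{\left(128,146 \right)} + 49528\right) = \left(\left(\frac{17553}{5} - -23193\right) + 26215\right) \left(\left(-14 - \frac{1127}{2 \cdot 128}\right) + 49528\right) = \left(\left(\frac{17553}{5} + 23193\right) + 26215\right) \left(\left(-14 - \frac{1127}{256}\right) + 49528\right) = \left(\frac{133518}{5} + 26215\right) \left(\left(-14 - \frac{1127}{256}\right) + 49528\right) = \frac{264593 \left(- \frac{4711}{256} + 49528\right)}{5} = \frac{264593}{5} \cdot \frac{12674457}{256} = \frac{3353572601001}{1280}$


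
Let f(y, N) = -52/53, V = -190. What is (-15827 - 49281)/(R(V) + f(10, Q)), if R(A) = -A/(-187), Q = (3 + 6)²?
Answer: 322642694/9897 ≈ 32600.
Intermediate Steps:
Q = 81 (Q = 9² = 81)
f(y, N) = -52/53 (f(y, N) = -52*1/53 = -52/53)
R(A) = A/187 (R(A) = -A*(-1)/187 = -(-1)*A/187 = A/187)
(-15827 - 49281)/(R(V) + f(10, Q)) = (-15827 - 49281)/((1/187)*(-190) - 52/53) = -65108/(-190/187 - 52/53) = -65108/(-19794/9911) = -65108*(-9911/19794) = 322642694/9897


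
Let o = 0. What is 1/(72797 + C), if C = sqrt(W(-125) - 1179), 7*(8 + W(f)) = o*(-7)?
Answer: 72797/5299404396 - I*sqrt(1187)/5299404396 ≈ 1.3737e-5 - 6.5013e-9*I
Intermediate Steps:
W(f) = -8 (W(f) = -8 + (0*(-7))/7 = -8 + (1/7)*0 = -8 + 0 = -8)
C = I*sqrt(1187) (C = sqrt(-8 - 1179) = sqrt(-1187) = I*sqrt(1187) ≈ 34.453*I)
1/(72797 + C) = 1/(72797 + I*sqrt(1187))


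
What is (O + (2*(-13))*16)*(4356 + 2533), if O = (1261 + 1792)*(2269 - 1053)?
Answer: 25572188448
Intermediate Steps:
O = 3712448 (O = 3053*1216 = 3712448)
(O + (2*(-13))*16)*(4356 + 2533) = (3712448 + (2*(-13))*16)*(4356 + 2533) = (3712448 - 26*16)*6889 = (3712448 - 416)*6889 = 3712032*6889 = 25572188448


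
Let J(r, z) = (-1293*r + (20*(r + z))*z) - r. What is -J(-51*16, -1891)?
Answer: -103434644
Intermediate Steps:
J(r, z) = -1294*r + z*(20*r + 20*z) (J(r, z) = (-1293*r + (20*r + 20*z)*z) - r = (-1293*r + z*(20*r + 20*z)) - r = -1294*r + z*(20*r + 20*z))
-J(-51*16, -1891) = -(-(-65994)*16 + 20*(-1891)² + 20*(-51*16)*(-1891)) = -(-1294*(-816) + 20*3575881 + 20*(-816)*(-1891)) = -(1055904 + 71517620 + 30861120) = -1*103434644 = -103434644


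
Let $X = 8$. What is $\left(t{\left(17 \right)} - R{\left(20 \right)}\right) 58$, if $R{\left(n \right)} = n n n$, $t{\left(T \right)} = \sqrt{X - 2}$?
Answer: $-464000 + 58 \sqrt{6} \approx -4.6386 \cdot 10^{5}$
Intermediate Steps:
$t{\left(T \right)} = \sqrt{6}$ ($t{\left(T \right)} = \sqrt{8 - 2} = \sqrt{6}$)
$R{\left(n \right)} = n^{3}$ ($R{\left(n \right)} = n^{2} n = n^{3}$)
$\left(t{\left(17 \right)} - R{\left(20 \right)}\right) 58 = \left(\sqrt{6} - 20^{3}\right) 58 = \left(\sqrt{6} - 8000\right) 58 = \left(-8000 + \sqrt{6}\right) 58 = -464000 + 58 \sqrt{6}$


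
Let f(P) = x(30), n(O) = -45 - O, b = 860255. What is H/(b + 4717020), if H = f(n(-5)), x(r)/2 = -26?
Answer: -52/5577275 ≈ -9.3235e-6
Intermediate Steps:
x(r) = -52 (x(r) = 2*(-26) = -52)
f(P) = -52
H = -52
H/(b + 4717020) = -52/(860255 + 4717020) = -52/5577275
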